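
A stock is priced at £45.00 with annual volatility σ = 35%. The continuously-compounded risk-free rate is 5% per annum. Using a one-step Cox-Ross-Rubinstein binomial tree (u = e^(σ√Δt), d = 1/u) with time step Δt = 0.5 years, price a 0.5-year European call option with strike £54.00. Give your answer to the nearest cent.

£1.73

CRR parameters: u = e^(σ√Δt) = e^(0.35·√0.5) = 1.2808, d = 1/u = 0.7808
Per-period rate: rΔt = 0.05·0.5 = 0.025, so R = e^0.025 = 1.0253
Risk-neutral probability p = (e^0.025 − 0.7808)/(1.2808 − 0.7808) = 0.2446/0.5000 = 0.4891
Terminal stock prices: S_u = 57.64, S_d = 35.13
Terminal payoffs (S − K): max(3.636, 0) = 3.636, max(-18.87, 0) = 0
Node 0 (S = 45): V_0 = e^(−0.025)·[0.4891·3.6361 + 0.5109·0.0000] = 1.7344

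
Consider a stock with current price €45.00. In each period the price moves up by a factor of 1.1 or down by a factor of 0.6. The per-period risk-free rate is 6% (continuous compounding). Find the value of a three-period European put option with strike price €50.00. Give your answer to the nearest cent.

Risk-neutral probability p = (e^0.06 − 0.6)/(1.1 − 0.6) = 0.4618/0.5000 = 0.9237
Terminal stock prices: S_uuu = 59.9, S_uud = 32.67, S_udd = 17.82, S_ddd = 9.72
Terminal payoffs (K − S): max(-9.895, 0) = 0, max(17.33, 0) = 17.33, max(32.18, 0) = 32.18, max(40.28, 0) = 40.28
Node uu (S = 54.45): V_uu = e^(−0.06)·[0.9237·0.0000 + 0.0763·17.3300] = 1.2457
Node ud (S = 29.7): V_ud = e^(−0.06)·[0.9237·17.3300 + 0.0763·32.1800] = 17.3882
Node dd (S = 16.2): V_dd = e^(−0.06)·[0.9237·32.1800 + 0.0763·40.2800] = 30.8882
Node u (S = 49.5): V_u = e^(−0.06)·[0.9237·1.2457 + 0.0763·17.3882] = 2.3335
Node d (S = 27): V_d = e^(−0.06)·[0.9237·17.3882 + 0.0763·30.8882] = 17.3460
Node 0 (S = 45): V_0 = e^(−0.06)·[0.9237·2.3335 + 0.0763·17.3460] = 3.2768

€3.28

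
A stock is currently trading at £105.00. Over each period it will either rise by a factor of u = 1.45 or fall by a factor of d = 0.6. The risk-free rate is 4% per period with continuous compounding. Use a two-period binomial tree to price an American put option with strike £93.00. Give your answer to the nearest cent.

Risk-neutral probability p = (e^0.04 − 0.6)/(1.45 − 0.6) = 0.4408/0.8500 = 0.5186
Terminal stock prices: S_uu = 220.8, S_ud = 91.35, S_dd = 37.8
Terminal payoffs (K − S): max(-127.8, 0) = 0, max(1.65, 0) = 1.65, max(55.2, 0) = 55.2
Node u (S = 152.2): continuation = e^(−0.04)·[0.5186·0.0000 + 0.4814·1.6500] = 0.7632; exercise value = 0.0000 ≤ continuation, so V_u = 0.7632
Node d (S = 63): continuation = e^(−0.04)·[0.5186·1.6500 + 0.4814·55.2000] = 26.3534; exercise value = 30.0000 > continuation, so V_d = 30.0000 (exercise)
Node 0 (S = 105): continuation = e^(−0.04)·[0.5186·0.7632 + 0.4814·30.0000] = 14.2560; exercise value = 0.0000 ≤ continuation, so V_0 = 14.2560

£14.26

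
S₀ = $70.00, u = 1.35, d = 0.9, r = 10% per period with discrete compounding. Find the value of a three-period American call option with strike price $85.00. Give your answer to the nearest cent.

Risk-neutral probability p = (1 + 0.1 − 0.9)/(1.35 − 0.9) = 0.2000/0.4500 = 0.4444
Terminal stock prices: S_uuu = 172.2, S_uud = 114.8, S_udd = 76.55, S_ddd = 51.03
Terminal payoffs (S − K): max(87.23, 0) = 87.23, max(29.82, 0) = 29.82, max(-8.455, 0) = 0, max(-33.97, 0) = 0
Node uu (S = 127.6): continuation = 1/1.1·[0.4444·87.2263 + 0.5556·29.8175] = 50.3023; exercise value = 42.5750 ≤ continuation, so V_uu = 50.3023
Node ud (S = 85.05): continuation = 1/1.1·[0.4444·29.8175 + 0.5556·0.0000] = 12.0475; exercise value = 0.0500 ≤ continuation, so V_ud = 12.0475
Node dd (S = 56.7): continuation = 1/1.1·[0.4444·0.0000 + 0.5556·0.0000] = 0.0000; exercise value = 0.0000 ≤ continuation, so V_dd = 0.0000
Node u (S = 94.5): continuation = 1/1.1·[0.4444·50.3023 + 0.5556·12.0475] = 26.4087; exercise value = 9.5000 ≤ continuation, so V_u = 26.4087
Node d (S = 63): continuation = 1/1.1·[0.4444·12.0475 + 0.5556·0.0000] = 4.8677; exercise value = 0.0000 ≤ continuation, so V_d = 4.8677
Node 0 (S = 70): continuation = 1/1.1·[0.4444·26.4087 + 0.5556·4.8677] = 13.1286; exercise value = 0.0000 ≤ continuation, so V_0 = 13.1286

$13.13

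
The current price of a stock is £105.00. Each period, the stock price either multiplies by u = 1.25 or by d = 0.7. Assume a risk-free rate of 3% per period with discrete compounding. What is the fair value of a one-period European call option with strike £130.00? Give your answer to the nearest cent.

£0.73

Risk-neutral probability p = (1 + 0.03 − 0.7)/(1.25 − 0.7) = 0.3300/0.5500 = 0.6000
Terminal stock prices: S_u = 131.2, S_d = 73.5
Terminal payoffs (S − K): max(1.25, 0) = 1.25, max(-56.5, 0) = 0
Node 0 (S = 105): V_0 = 1/1.03·[0.6000·1.2500 + 0.4000·0.0000] = 0.7282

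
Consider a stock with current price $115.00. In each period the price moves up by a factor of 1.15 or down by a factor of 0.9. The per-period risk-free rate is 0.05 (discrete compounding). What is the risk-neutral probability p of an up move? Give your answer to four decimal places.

p = 0.6000

Risk-neutral probability p = (1 + 0.05 − 0.9)/(1.15 − 0.9) = 0.1500/0.2500 = 0.6000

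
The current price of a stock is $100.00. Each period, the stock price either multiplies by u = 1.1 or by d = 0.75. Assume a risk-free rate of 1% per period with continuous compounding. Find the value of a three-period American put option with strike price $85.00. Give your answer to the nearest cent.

$4.06

Risk-neutral probability p = (e^0.01 − 0.75)/(1.1 − 0.75) = 0.2601/0.3500 = 0.7430
Terminal stock prices: S_uuu = 133.1, S_uud = 90.75, S_udd = 61.88, S_ddd = 42.19
Terminal payoffs (K − S): max(-48.1, 0) = 0, max(-5.75, 0) = 0, max(23.12, 0) = 23.12, max(42.81, 0) = 42.81
Node uu (S = 121): continuation = e^(−0.01)·[0.7430·0.0000 + 0.2570·0.0000] = 0.0000; exercise value = 0.0000 ≤ continuation, so V_uu = 0.0000
Node ud (S = 82.5): continuation = e^(−0.01)·[0.7430·0.0000 + 0.2570·23.1250] = 5.8840; exercise value = 2.5000 ≤ continuation, so V_ud = 5.8840
Node dd (S = 56.25): continuation = e^(−0.01)·[0.7430·23.1250 + 0.2570·42.8125] = 27.9042; exercise value = 28.7500 > continuation, so V_dd = 28.7500 (exercise)
Node u (S = 110): continuation = e^(−0.01)·[0.7430·0.0000 + 0.2570·5.8840] = 1.4971; exercise value = 0.0000 ≤ continuation, so V_u = 1.4971
Node d (S = 75): continuation = e^(−0.01)·[0.7430·5.8840 + 0.2570·28.7500] = 11.6435; exercise value = 10.0000 ≤ continuation, so V_d = 11.6435
Node 0 (S = 100): continuation = e^(−0.01)·[0.7430·1.4971 + 0.2570·11.6435] = 4.0639; exercise value = 0.0000 ≤ continuation, so V_0 = 4.0639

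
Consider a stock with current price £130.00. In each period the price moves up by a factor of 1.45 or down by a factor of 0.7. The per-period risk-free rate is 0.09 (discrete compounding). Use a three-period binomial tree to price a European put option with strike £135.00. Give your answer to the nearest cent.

Risk-neutral probability p = (1 + 0.09 − 0.7)/(1.45 − 0.7) = 0.3900/0.7500 = 0.5200
Terminal stock prices: S_uuu = 396.3, S_uud = 191.3, S_udd = 92.36, S_ddd = 44.59
Terminal payoffs (K − S): max(-261.3, 0) = 0, max(-56.33, 0) = 0, max(42.64, 0) = 42.64, max(90.41, 0) = 90.41
Node uu (S = 273.3): V_uu = 1/1.09·[0.5200·0.0000 + 0.4800·0.0000] = 0.0000
Node ud (S = 131.9): V_ud = 1/1.09·[0.5200·0.0000 + 0.4800·42.6350] = 18.7750
Node dd (S = 63.7): V_dd = 1/1.09·[0.5200·42.6350 + 0.4800·90.4100] = 60.1532
Node u (S = 188.5): V_u = 1/1.09·[0.5200·0.0000 + 0.4800·18.7750] = 8.2679
Node d (S = 91): V_d = 1/1.09·[0.5200·18.7750 + 0.4800·60.1532] = 35.4464
Node 0 (S = 130): V_0 = 1/1.09·[0.5200·8.2679 + 0.4800·35.4464] = 19.5537

£19.55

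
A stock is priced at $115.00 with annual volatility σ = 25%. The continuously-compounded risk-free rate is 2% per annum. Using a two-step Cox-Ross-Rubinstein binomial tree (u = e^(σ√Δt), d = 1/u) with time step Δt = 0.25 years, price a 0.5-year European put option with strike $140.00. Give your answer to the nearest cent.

$25.42

CRR parameters: u = e^(σ√Δt) = e^(0.25·√0.25) = 1.1331, d = 1/u = 0.8825
Per-period rate: rΔt = 0.02·0.25 = 0.005, so R = e^0.005 = 1.0050
Risk-neutral probability p = (e^0.005 − 0.8825)/(1.1331 − 0.8825) = 0.1225/0.2507 = 0.4888
Terminal stock prices: S_uu = 147.7, S_ud = 115, S_dd = 89.56
Terminal payoffs (K − S): max(-7.663, 0) = 0, max(25, 0) = 25, max(50.44, 0) = 50.44
Node u (S = 130.3): V_u = e^(−0.005)·[0.4888·0.0000 + 0.5112·25.0000] = 12.7165
Node d (S = 101.5): V_d = e^(−0.005)·[0.4888·25.0000 + 0.5112·50.4379] = 37.8146
Node 0 (S = 115): V_0 = e^(−0.005)·[0.4888·12.7165 + 0.5112·37.8146] = 25.4195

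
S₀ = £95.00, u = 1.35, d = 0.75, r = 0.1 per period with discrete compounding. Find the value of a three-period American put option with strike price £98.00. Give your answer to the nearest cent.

£12.10

Risk-neutral probability p = (1 + 0.1 − 0.75)/(1.35 − 0.75) = 0.3500/0.6000 = 0.5833
Terminal stock prices: S_uuu = 233.7, S_uud = 129.9, S_udd = 72.14, S_ddd = 40.08
Terminal payoffs (K − S): max(-135.7, 0) = 0, max(-31.85, 0) = 0, max(25.86, 0) = 25.86, max(57.92, 0) = 57.92
Node uu (S = 173.1): continuation = 1/1.1·[0.5833·0.0000 + 0.4167·0.0000] = 0.0000; exercise value = 0.0000 ≤ continuation, so V_uu = 0.0000
Node ud (S = 96.19): continuation = 1/1.1·[0.5833·0.0000 + 0.4167·25.8594] = 9.7952; exercise value = 1.8125 ≤ continuation, so V_ud = 9.7952
Node dd (S = 53.44): continuation = 1/1.1·[0.5833·25.8594 + 0.4167·57.9219] = 35.6534; exercise value = 44.5625 > continuation, so V_dd = 44.5625 (exercise)
Node u (S = 128.2): continuation = 1/1.1·[0.5833·0.0000 + 0.4167·9.7952] = 3.7103; exercise value = 0.0000 ≤ continuation, so V_u = 3.7103
Node d (S = 71.25): continuation = 1/1.1·[0.5833·9.7952 + 0.4167·44.5625] = 22.0742; exercise value = 26.7500 > continuation, so V_d = 26.7500 (exercise)
Node 0 (S = 95): continuation = 1/1.1·[0.5833·3.7103 + 0.4167·26.7500] = 12.1002; exercise value = 3.0000 ≤ continuation, so V_0 = 12.1002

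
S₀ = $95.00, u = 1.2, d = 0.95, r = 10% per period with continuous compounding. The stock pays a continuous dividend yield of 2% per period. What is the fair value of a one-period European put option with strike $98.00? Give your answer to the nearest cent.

Per-period risk-free factor R = e^0.1 = 1.1052; dividend-adjusted growth = e^(0.1−0.02) = 1.0833.
Risk-neutral probability p = (1.0833 − 0.95)/(1.2 − 0.95) = 0.1333/0.2500 = 0.5331
Terminal stock prices: S_u = 114, S_d = 90.25
Terminal payoffs (K − S): max(-16, 0) = 0, max(7.75, 0) = 7.75
Node 0 (S = 95): V_0 = e^(−0.1)·[0.5331·0.0000 + 0.4669·7.7500] = 3.2738

$3.27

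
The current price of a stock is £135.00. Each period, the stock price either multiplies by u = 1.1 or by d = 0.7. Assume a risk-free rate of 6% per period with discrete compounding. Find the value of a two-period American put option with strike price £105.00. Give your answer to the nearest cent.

£1.07

Risk-neutral probability p = (1 + 0.06 − 0.7)/(1.1 − 0.7) = 0.3600/0.4000 = 0.9000
Terminal stock prices: S_uu = 163.4, S_ud = 103.9, S_dd = 66.15
Terminal payoffs (K − S): max(-58.35, 0) = 0, max(1.05, 0) = 1.05, max(38.85, 0) = 38.85
Node u (S = 148.5): continuation = 1/1.06·[0.9000·0.0000 + 0.1000·1.0500] = 0.0991; exercise value = 0.0000 ≤ continuation, so V_u = 0.0991
Node d (S = 94.5): continuation = 1/1.06·[0.9000·1.0500 + 0.1000·38.8500] = 4.5566; exercise value = 10.5000 > continuation, so V_d = 10.5000 (exercise)
Node 0 (S = 135): continuation = 1/1.06·[0.9000·0.0991 + 0.1000·10.5000] = 1.0747; exercise value = 0.0000 ≤ continuation, so V_0 = 1.0747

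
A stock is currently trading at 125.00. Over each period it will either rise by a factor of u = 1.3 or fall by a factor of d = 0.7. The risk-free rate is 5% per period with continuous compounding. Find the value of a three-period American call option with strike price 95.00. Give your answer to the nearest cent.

50.42

Risk-neutral probability p = (e^0.05 − 0.7)/(1.3 − 0.7) = 0.3513/0.6000 = 0.5855
Terminal stock prices: S_uuu = 274.6, S_uud = 147.9, S_udd = 79.62, S_ddd = 42.87
Terminal payoffs (S − K): max(179.6, 0) = 179.6, max(52.88, 0) = 52.88, max(-15.38, 0) = 0, max(-52.13, 0) = 0
Node uu (S = 211.3): continuation = e^(−0.05)·[0.5855·179.6250 + 0.4145·52.8750] = 120.8832; exercise value = 116.2500 ≤ continuation, so V_uu = 120.8832
Node ud (S = 113.7): continuation = e^(−0.05)·[0.5855·52.8750 + 0.4145·0.0000] = 29.4460; exercise value = 18.7500 ≤ continuation, so V_ud = 29.4460
Node dd (S = 61.25): continuation = e^(−0.05)·[0.5855·0.0000 + 0.4145·0.0000] = 0.0000; exercise value = 0.0000 ≤ continuation, so V_dd = 0.0000
Node u (S = 162.5): continuation = e^(−0.05)·[0.5855·120.8832 + 0.4145·29.4460] = 78.9312; exercise value = 67.5000 ≤ continuation, so V_u = 78.9312
Node d (S = 87.5): continuation = e^(−0.05)·[0.5855·29.4460 + 0.4145·0.0000] = 16.3985; exercise value = 0.0000 ≤ continuation, so V_d = 16.3985
Node 0 (S = 125): continuation = e^(−0.05)·[0.5855·78.9312 + 0.4145·16.3985] = 50.4231; exercise value = 30.0000 ≤ continuation, so V_0 = 50.4231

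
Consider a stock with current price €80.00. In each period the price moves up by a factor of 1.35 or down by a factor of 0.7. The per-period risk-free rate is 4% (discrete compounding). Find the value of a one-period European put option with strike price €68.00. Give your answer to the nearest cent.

Risk-neutral probability p = (1 + 0.04 − 0.7)/(1.35 − 0.7) = 0.3400/0.6500 = 0.5231
Terminal stock prices: S_u = 108, S_d = 56
Terminal payoffs (K − S): max(-40, 0) = 0, max(12, 0) = 12
Node 0 (S = 80): V_0 = 1/1.04·[0.5231·0.0000 + 0.4769·12.0000] = 5.5030

€5.50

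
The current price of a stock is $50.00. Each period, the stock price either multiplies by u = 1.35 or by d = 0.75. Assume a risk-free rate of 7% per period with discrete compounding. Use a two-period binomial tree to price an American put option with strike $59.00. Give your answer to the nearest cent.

$11.20

Risk-neutral probability p = (1 + 0.07 − 0.75)/(1.35 − 0.75) = 0.3200/0.6000 = 0.5333
Terminal stock prices: S_uu = 91.13, S_ud = 50.62, S_dd = 28.12
Terminal payoffs (K − S): max(-32.13, 0) = 0, max(8.375, 0) = 8.375, max(30.88, 0) = 30.88
Node u (S = 67.5): continuation = 1/1.07·[0.5333·0.0000 + 0.4667·8.3750] = 3.6526; exercise value = 0.0000 ≤ continuation, so V_u = 3.6526
Node d (S = 37.5): continuation = 1/1.07·[0.5333·8.3750 + 0.4667·30.8750] = 17.6402; exercise value = 21.5000 > continuation, so V_d = 21.5000 (exercise)
Node 0 (S = 50): continuation = 1/1.07·[0.5333·3.6526 + 0.4667·21.5000] = 11.1976; exercise value = 9.0000 ≤ continuation, so V_0 = 11.1976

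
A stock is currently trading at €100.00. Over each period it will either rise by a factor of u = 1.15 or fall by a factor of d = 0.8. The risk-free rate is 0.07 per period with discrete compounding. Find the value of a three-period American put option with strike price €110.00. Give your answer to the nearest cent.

€10.00

Risk-neutral probability p = (1 + 0.07 − 0.8)/(1.15 − 0.8) = 0.2700/0.3500 = 0.7714
Terminal stock prices: S_uuu = 152.1, S_uud = 105.8, S_udd = 73.6, S_ddd = 51.2
Terminal payoffs (K − S): max(-42.09, 0) = 0, max(4.2, 0) = 4.2, max(36.4, 0) = 36.4, max(58.8, 0) = 58.8
Node uu (S = 132.2): continuation = 1/1.07·[0.7714·0.0000 + 0.2286·4.2000] = 0.8972; exercise value = 0.0000 ≤ continuation, so V_uu = 0.8972
Node ud (S = 92): continuation = 1/1.07·[0.7714·4.2000 + 0.2286·36.4000] = 10.8037; exercise value = 18.0000 > continuation, so V_ud = 18.0000 (exercise)
Node dd (S = 64): continuation = 1/1.07·[0.7714·36.4000 + 0.2286·58.8000] = 38.8037; exercise value = 46.0000 > continuation, so V_dd = 46.0000 (exercise)
Node u (S = 115): continuation = 1/1.07·[0.7714·0.8972 + 0.2286·18.0000] = 4.4920; exercise value = 0.0000 ≤ continuation, so V_u = 4.4920
Node d (S = 80): continuation = 1/1.07·[0.7714·18.0000 + 0.2286·46.0000] = 22.8037; exercise value = 30.0000 > continuation, so V_d = 30.0000 (exercise)
Node 0 (S = 100): continuation = 1/1.07·[0.7714·4.4920 + 0.2286·30.0000] = 9.6471; exercise value = 10.0000 > continuation, so V_0 = 10.0000 (exercise)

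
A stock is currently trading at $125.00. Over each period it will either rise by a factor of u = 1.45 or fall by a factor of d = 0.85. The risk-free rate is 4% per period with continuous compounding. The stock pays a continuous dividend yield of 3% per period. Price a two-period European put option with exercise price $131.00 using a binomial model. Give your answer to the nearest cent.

$20.19

Per-period risk-free factor R = e^0.04 = 1.0408; dividend-adjusted growth = e^(0.04−0.03) = 1.0101.
Risk-neutral probability p = (1.0101 − 0.85)/(1.45 − 0.85) = 0.1601/0.6000 = 0.2668
Terminal stock prices: S_uu = 262.8, S_ud = 154.1, S_dd = 90.31
Terminal payoffs (K − S): max(-131.8, 0) = 0, max(-23.06, 0) = 0, max(40.69, 0) = 40.69
Node u (S = 181.2): V_u = e^(−0.04)·[0.2668·0.0000 + 0.7332·0.0000] = 0.0000
Node d (S = 106.2): V_d = e^(−0.04)·[0.2668·0.0000 + 0.7332·40.6875] = 28.6643
Node 0 (S = 125): V_0 = e^(−0.04)·[0.2668·0.0000 + 0.7332·28.6643] = 20.1939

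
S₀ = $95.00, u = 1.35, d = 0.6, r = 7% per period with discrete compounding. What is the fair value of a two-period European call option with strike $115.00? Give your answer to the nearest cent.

Risk-neutral probability p = (1 + 0.07 − 0.6)/(1.35 − 0.6) = 0.4700/0.7500 = 0.6267
Terminal stock prices: S_uu = 173.1, S_ud = 76.95, S_dd = 34.2
Terminal payoffs (S − K): max(58.14, 0) = 58.14, max(-38.05, 0) = 0, max(-80.8, 0) = 0
Node u (S = 128.2): V_u = 1/1.07·[0.6267·58.1375 + 0.3733·0.0000] = 34.0494
Node d (S = 57): V_d = 1/1.07·[0.6267·0.0000 + 0.3733·0.0000] = 0.0000
Node 0 (S = 95): V_0 = 1/1.07·[0.6267·34.0494 + 0.3733·0.0000] = 19.9417

$19.94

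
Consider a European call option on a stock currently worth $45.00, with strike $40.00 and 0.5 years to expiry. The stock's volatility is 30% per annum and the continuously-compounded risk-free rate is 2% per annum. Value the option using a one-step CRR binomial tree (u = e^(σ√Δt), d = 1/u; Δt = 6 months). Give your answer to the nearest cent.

CRR parameters: u = e^(σ√Δt) = e^(0.3·√0.5) = 1.2363, d = 1/u = 0.8089
Per-period rate: rΔt = 0.02·0.5 = 0.01, so R = e^0.01 = 1.0101
Risk-neutral probability p = (e^0.01 − 0.8089)/(1.2363 − 0.8089) = 0.2012/0.4275 = 0.4707
Terminal stock prices: S_u = 55.63, S_d = 36.4
Terminal payoffs (S − K): max(15.63, 0) = 15.63, max(-3.601, 0) = 0
Node 0 (S = 45): V_0 = e^(−0.01)·[0.4707·15.6340 + 0.5293·0.0000] = 7.2853

$7.29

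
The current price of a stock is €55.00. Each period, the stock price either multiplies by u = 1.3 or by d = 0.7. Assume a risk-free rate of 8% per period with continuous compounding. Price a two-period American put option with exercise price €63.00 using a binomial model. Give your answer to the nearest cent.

€10.71

Risk-neutral probability p = (e^0.08 − 0.7)/(1.3 − 0.7) = 0.3833/0.6000 = 0.6388
Terminal stock prices: S_uu = 92.95, S_ud = 50.05, S_dd = 26.95
Terminal payoffs (K − S): max(-29.95, 0) = 0, max(12.95, 0) = 12.95, max(36.05, 0) = 36.05
Node u (S = 71.5): continuation = e^(−0.08)·[0.6388·0.0000 + 0.3612·12.9500] = 4.3178; exercise value = 0.0000 ≤ continuation, so V_u = 4.3178
Node d (S = 38.5): continuation = e^(−0.08)·[0.6388·12.9500 + 0.3612·36.0500] = 19.6563; exercise value = 24.5000 > continuation, so V_d = 24.5000 (exercise)
Node 0 (S = 55): continuation = e^(−0.08)·[0.6388·4.3178 + 0.3612·24.5000] = 10.7149; exercise value = 8.0000 ≤ continuation, so V_0 = 10.7149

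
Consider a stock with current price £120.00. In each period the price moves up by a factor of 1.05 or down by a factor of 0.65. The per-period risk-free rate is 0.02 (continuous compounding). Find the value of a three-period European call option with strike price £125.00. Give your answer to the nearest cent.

Risk-neutral probability p = (e^0.02 − 0.65)/(1.05 − 0.65) = 0.3702/0.4000 = 0.9255
Terminal stock prices: S_uuu = 138.9, S_uud = 86, S_udd = 53.24, S_ddd = 32.95
Terminal payoffs (S − K): max(13.92, 0) = 13.92, max(-39, 0) = 0, max(-71.76, 0) = 0, max(-92.05, 0) = 0
Node uu (S = 132.3): V_uu = e^(−0.02)·[0.9255·13.9150 + 0.0745·0.0000] = 12.6234
Node ud (S = 81.9): V_ud = e^(−0.02)·[0.9255·0.0000 + 0.0745·0.0000] = 0.0000
Node dd (S = 50.7): V_dd = e^(−0.02)·[0.9255·0.0000 + 0.0745·0.0000] = 0.0000
Node u (S = 126): V_u = e^(−0.02)·[0.9255·12.6234 + 0.0745·0.0000] = 11.4516
Node d (S = 78): V_d = e^(−0.02)·[0.9255·0.0000 + 0.0745·0.0000] = 0.0000
Node 0 (S = 120): V_0 = e^(−0.02)·[0.9255·11.4516 + 0.0745·0.0000] = 10.3887

£10.39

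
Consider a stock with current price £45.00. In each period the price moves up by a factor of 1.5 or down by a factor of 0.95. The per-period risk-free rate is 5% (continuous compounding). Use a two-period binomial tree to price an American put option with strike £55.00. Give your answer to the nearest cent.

Risk-neutral probability p = (e^0.05 − 0.95)/(1.5 − 0.95) = 0.1013/0.5500 = 0.1841
Terminal stock prices: S_uu = 101.2, S_ud = 64.12, S_dd = 40.61
Terminal payoffs (K − S): max(-46.25, 0) = 0, max(-9.125, 0) = 0, max(14.39, 0) = 14.39
Node u (S = 67.5): continuation = e^(−0.05)·[0.1841·0.0000 + 0.8159·0.0000] = 0.0000; exercise value = 0.0000 ≤ continuation, so V_u = 0.0000
Node d (S = 42.75): continuation = e^(−0.05)·[0.1841·0.0000 + 0.8159·14.3875] = 11.1659; exercise value = 12.2500 > continuation, so V_d = 12.2500 (exercise)
Node 0 (S = 45): continuation = e^(−0.05)·[0.1841·0.0000 + 0.8159·12.2500] = 9.5070; exercise value = 10.0000 > continuation, so V_0 = 10.0000 (exercise)

£10.00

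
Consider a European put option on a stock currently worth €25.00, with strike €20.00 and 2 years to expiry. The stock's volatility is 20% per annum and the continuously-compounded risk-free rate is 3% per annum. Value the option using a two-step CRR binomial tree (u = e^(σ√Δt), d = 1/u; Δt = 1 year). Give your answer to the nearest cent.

CRR parameters: u = e^(σ√Δt) = e^(0.2·√1) = 1.2214, d = 1/u = 0.8187
Per-period rate: rΔt = 0.03·1 = 0.03, so R = e^0.03 = 1.0305
Risk-neutral probability p = (e^0.03 − 0.8187)/(1.2214 − 0.8187) = 0.2117/0.4027 = 0.5258
Terminal stock prices: S_uu = 37.3, S_ud = 25, S_dd = 16.76
Terminal payoffs (K − S): max(-17.3, 0) = 0, max(-5, 0) = 0, max(3.242, 0) = 3.242
Node u (S = 30.54): V_u = e^(−0.03)·[0.5258·0.0000 + 0.4742·0.0000] = 0.0000
Node d (S = 20.47): V_d = e^(−0.03)·[0.5258·0.0000 + 0.4742·3.2420] = 1.4919
Node 0 (S = 25): V_0 = e^(−0.03)·[0.5258·0.0000 + 0.4742·1.4919] = 0.6866

€0.69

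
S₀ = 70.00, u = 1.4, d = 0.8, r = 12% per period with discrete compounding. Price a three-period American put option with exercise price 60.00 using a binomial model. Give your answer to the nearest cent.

2.64

Risk-neutral probability p = (1 + 0.12 − 0.8)/(1.4 − 0.8) = 0.3200/0.6000 = 0.5333
Terminal stock prices: S_uuu = 192.1, S_uud = 109.8, S_udd = 62.72, S_ddd = 35.84
Terminal payoffs (K − S): max(-132.1, 0) = 0, max(-49.76, 0) = 0, max(-2.72, 0) = 0, max(24.16, 0) = 24.16
Node uu (S = 137.2): continuation = 1/1.12·[0.5333·0.0000 + 0.4667·0.0000] = 0.0000; exercise value = 0.0000 ≤ continuation, so V_uu = 0.0000
Node ud (S = 78.4): continuation = 1/1.12·[0.5333·0.0000 + 0.4667·0.0000] = 0.0000; exercise value = 0.0000 ≤ continuation, so V_ud = 0.0000
Node dd (S = 44.8): continuation = 1/1.12·[0.5333·0.0000 + 0.4667·24.1600] = 10.0667; exercise value = 15.2000 > continuation, so V_dd = 15.2000 (exercise)
Node u (S = 98): continuation = 1/1.12·[0.5333·0.0000 + 0.4667·0.0000] = 0.0000; exercise value = 0.0000 ≤ continuation, so V_u = 0.0000
Node d (S = 56): continuation = 1/1.12·[0.5333·0.0000 + 0.4667·15.2000] = 6.3333; exercise value = 4.0000 ≤ continuation, so V_d = 6.3333
Node 0 (S = 70): continuation = 1/1.12·[0.5333·0.0000 + 0.4667·6.3333] = 2.6389; exercise value = 0.0000 ≤ continuation, so V_0 = 2.6389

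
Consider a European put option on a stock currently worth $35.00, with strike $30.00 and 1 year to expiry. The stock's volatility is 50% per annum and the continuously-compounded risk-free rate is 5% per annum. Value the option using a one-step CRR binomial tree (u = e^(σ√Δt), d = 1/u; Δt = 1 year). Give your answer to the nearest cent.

CRR parameters: u = e^(σ√Δt) = e^(0.5·√1) = 1.6487, d = 1/u = 0.6065
Per-period rate: rΔt = 0.05·1 = 0.05, so R = e^0.05 = 1.0513
Risk-neutral probability p = (e^0.05 − 0.6065)/(1.6487 − 0.6065) = 0.4447/1.0422 = 0.4267
Terminal stock prices: S_u = 57.71, S_d = 21.23
Terminal payoffs (K − S): max(-27.71, 0) = 0, max(8.771, 0) = 8.771
Node 0 (S = 35): V_0 = e^(−0.05)·[0.4267·0.0000 + 0.5733·8.7714] = 4.7831

$4.78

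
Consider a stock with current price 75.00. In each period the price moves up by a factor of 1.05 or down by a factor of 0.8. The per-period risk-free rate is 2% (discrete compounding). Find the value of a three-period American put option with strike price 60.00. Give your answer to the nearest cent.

0.40

Risk-neutral probability p = (1 + 0.02 − 0.8)/(1.05 − 0.8) = 0.2200/0.2500 = 0.8800
Terminal stock prices: S_uuu = 86.82, S_uud = 66.15, S_udd = 50.4, S_ddd = 38.4
Terminal payoffs (K − S): max(-26.82, 0) = 0, max(-6.15, 0) = 0, max(9.6, 0) = 9.6, max(21.6, 0) = 21.6
Node uu (S = 82.69): continuation = 1/1.02·[0.8800·0.0000 + 0.1200·0.0000] = 0.0000; exercise value = 0.0000 ≤ continuation, so V_uu = 0.0000
Node ud (S = 63): continuation = 1/1.02·[0.8800·0.0000 + 0.1200·9.6000] = 1.1294; exercise value = 0.0000 ≤ continuation, so V_ud = 1.1294
Node dd (S = 48): continuation = 1/1.02·[0.8800·9.6000 + 0.1200·21.6000] = 10.8235; exercise value = 12.0000 > continuation, so V_dd = 12.0000 (exercise)
Node u (S = 78.75): continuation = 1/1.02·[0.8800·0.0000 + 0.1200·1.1294] = 0.1329; exercise value = 0.0000 ≤ continuation, so V_u = 0.1329
Node d (S = 60): continuation = 1/1.02·[0.8800·1.1294 + 0.1200·12.0000] = 2.3862; exercise value = 0.0000 ≤ continuation, so V_d = 2.3862
Node 0 (S = 75): continuation = 1/1.02·[0.8800·0.1329 + 0.1200·2.3862] = 0.3954; exercise value = 0.0000 ≤ continuation, so V_0 = 0.3954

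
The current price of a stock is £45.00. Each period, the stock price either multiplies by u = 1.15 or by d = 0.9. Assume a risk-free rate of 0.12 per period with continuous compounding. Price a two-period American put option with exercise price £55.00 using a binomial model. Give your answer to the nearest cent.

Risk-neutral probability p = (e^0.12 − 0.9)/(1.15 − 0.9) = 0.2275/0.2500 = 0.9100
Terminal stock prices: S_uu = 59.51, S_ud = 46.57, S_dd = 36.45
Terminal payoffs (K − S): max(-4.512, 0) = 0, max(8.425, 0) = 8.425, max(18.55, 0) = 18.55
Node u (S = 51.75): continuation = e^(−0.12)·[0.9100·0.0000 + 0.0900·8.4250] = 0.6726; exercise value = 3.2500 > continuation, so V_u = 3.2500 (exercise)
Node d (S = 40.5): continuation = e^(−0.12)·[0.9100·8.4250 + 0.0900·18.5500] = 8.2806; exercise value = 14.5000 > continuation, so V_d = 14.5000 (exercise)
Node 0 (S = 45): continuation = e^(−0.12)·[0.9100·3.2500 + 0.0900·14.5000] = 3.7806; exercise value = 10.0000 > continuation, so V_0 = 10.0000 (exercise)

£10.00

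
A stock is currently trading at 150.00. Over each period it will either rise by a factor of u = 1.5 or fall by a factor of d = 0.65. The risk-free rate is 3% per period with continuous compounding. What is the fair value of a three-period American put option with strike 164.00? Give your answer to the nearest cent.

Risk-neutral probability p = (e^0.03 − 0.65)/(1.5 − 0.65) = 0.3805/0.8500 = 0.4476
Terminal stock prices: S_uuu = 506.2, S_uud = 219.4, S_udd = 95.06, S_ddd = 41.19
Terminal payoffs (K − S): max(-342.2, 0) = 0, max(-55.38, 0) = 0, max(68.94, 0) = 68.94, max(122.8, 0) = 122.8
Node uu (S = 337.5): continuation = e^(−0.03)·[0.4476·0.0000 + 0.5524·0.0000] = 0.0000; exercise value = 0.0000 ≤ continuation, so V_uu = 0.0000
Node ud (S = 146.2): continuation = e^(−0.03)·[0.4476·0.0000 + 0.5524·68.9375] = 36.9560; exercise value = 17.7500 ≤ continuation, so V_ud = 36.9560
Node dd (S = 63.38): continuation = e^(−0.03)·[0.4476·68.9375 + 0.5524·122.8063] = 95.7781; exercise value = 100.6250 > continuation, so V_dd = 100.6250 (exercise)
Node u (S = 225): continuation = e^(−0.03)·[0.4476·0.0000 + 0.5524·36.9560] = 19.8114; exercise value = 0.0000 ≤ continuation, so V_u = 19.8114
Node d (S = 97.5): continuation = e^(−0.03)·[0.4476·36.9560 + 0.5524·100.6250] = 69.9955; exercise value = 66.5000 ≤ continuation, so V_d = 69.9955
Node 0 (S = 150): continuation = e^(−0.03)·[0.4476·19.8114 + 0.5524·69.9955] = 46.1286; exercise value = 14.0000 ≤ continuation, so V_0 = 46.1286

46.13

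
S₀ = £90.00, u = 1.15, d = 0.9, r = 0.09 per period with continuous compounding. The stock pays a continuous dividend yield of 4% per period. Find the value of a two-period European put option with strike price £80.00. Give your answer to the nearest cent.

£0.92

Per-period risk-free factor R = e^0.09 = 1.0942; dividend-adjusted growth = e^(0.09−0.04) = 1.0513.
Risk-neutral probability p = (1.0513 − 0.9)/(1.15 − 0.9) = 0.1513/0.2500 = 0.6051
Terminal stock prices: S_uu = 119, S_ud = 93.15, S_dd = 72.9
Terminal payoffs (K − S): max(-39.02, 0) = 0, max(-13.15, 0) = 0, max(7.1, 0) = 7.1
Node u (S = 103.5): V_u = e^(−0.09)·[0.6051·0.0000 + 0.3949·0.0000] = 0.0000
Node d (S = 81): V_d = e^(−0.09)·[0.6051·0.0000 + 0.3949·7.1000] = 2.5626
Node 0 (S = 90): V_0 = e^(−0.09)·[0.6051·0.0000 + 0.3949·2.5626] = 0.9249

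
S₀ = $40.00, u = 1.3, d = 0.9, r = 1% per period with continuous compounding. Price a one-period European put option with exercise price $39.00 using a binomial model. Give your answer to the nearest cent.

$2.15

Risk-neutral probability p = (e^0.01 − 0.9)/(1.3 − 0.9) = 0.1101/0.4000 = 0.2751
Terminal stock prices: S_u = 52, S_d = 36
Terminal payoffs (K − S): max(-13, 0) = 0, max(3, 0) = 3
Node 0 (S = 40): V_0 = e^(−0.01)·[0.2751·0.0000 + 0.7249·3.0000] = 2.1530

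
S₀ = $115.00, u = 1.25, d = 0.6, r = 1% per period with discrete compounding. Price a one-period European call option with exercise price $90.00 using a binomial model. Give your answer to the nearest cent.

Risk-neutral probability p = (1 + 0.01 − 0.6)/(1.25 − 0.6) = 0.4100/0.6500 = 0.6308
Terminal stock prices: S_u = 143.8, S_d = 69
Terminal payoffs (S − K): max(53.75, 0) = 53.75, max(-21, 0) = 0
Node 0 (S = 115): V_0 = 1/1.01·[0.6308·53.7500 + 0.3692·0.0000] = 33.5682

$33.57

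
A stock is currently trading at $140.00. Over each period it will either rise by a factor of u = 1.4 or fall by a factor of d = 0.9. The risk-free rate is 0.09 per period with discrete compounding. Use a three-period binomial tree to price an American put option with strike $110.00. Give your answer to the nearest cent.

$1.46

Risk-neutral probability p = (1 + 0.09 − 0.9)/(1.4 − 0.9) = 0.1900/0.5000 = 0.3800
Terminal stock prices: S_uuu = 384.2, S_uud = 247, S_udd = 158.8, S_ddd = 102.1
Terminal payoffs (K − S): max(-274.2, 0) = 0, max(-137, 0) = 0, max(-48.76, 0) = 0, max(7.94, 0) = 7.94
Node uu (S = 274.4): continuation = 1/1.09·[0.3800·0.0000 + 0.6200·0.0000] = 0.0000; exercise value = 0.0000 ≤ continuation, so V_uu = 0.0000
Node ud (S = 176.4): continuation = 1/1.09·[0.3800·0.0000 + 0.6200·0.0000] = 0.0000; exercise value = 0.0000 ≤ continuation, so V_ud = 0.0000
Node dd (S = 113.4): continuation = 1/1.09·[0.3800·0.0000 + 0.6200·7.9400] = 4.5163; exercise value = 0.0000 ≤ continuation, so V_dd = 4.5163
Node u (S = 196): continuation = 1/1.09·[0.3800·0.0000 + 0.6200·0.0000] = 0.0000; exercise value = 0.0000 ≤ continuation, so V_u = 0.0000
Node d (S = 126): continuation = 1/1.09·[0.3800·0.0000 + 0.6200·4.5163] = 2.5689; exercise value = 0.0000 ≤ continuation, so V_d = 2.5689
Node 0 (S = 140): continuation = 1/1.09·[0.3800·0.0000 + 0.6200·2.5689] = 1.4612; exercise value = 0.0000 ≤ continuation, so V_0 = 1.4612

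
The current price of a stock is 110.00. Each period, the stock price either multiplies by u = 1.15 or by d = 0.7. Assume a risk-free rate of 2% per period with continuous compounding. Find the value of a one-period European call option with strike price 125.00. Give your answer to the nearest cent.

Risk-neutral probability p = (e^0.02 − 0.7)/(1.15 − 0.7) = 0.3202/0.4500 = 0.7116
Terminal stock prices: S_u = 126.5, S_d = 77
Terminal payoffs (S − K): max(1.5, 0) = 1.5, max(-48, 0) = 0
Node 0 (S = 110): V_0 = e^(−0.02)·[0.7116·1.5000 + 0.2884·0.0000] = 1.0462

1.05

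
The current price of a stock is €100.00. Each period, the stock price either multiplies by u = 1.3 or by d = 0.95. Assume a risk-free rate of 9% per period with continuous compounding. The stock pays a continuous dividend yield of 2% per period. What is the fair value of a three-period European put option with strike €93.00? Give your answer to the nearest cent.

Per-period risk-free factor R = e^0.09 = 1.0942; dividend-adjusted growth = e^(0.09−0.02) = 1.0725.
Risk-neutral probability p = (1.0725 − 0.95)/(1.3 − 0.95) = 0.1225/0.3500 = 0.3500
Terminal stock prices: S_uuu = 219.7, S_uud = 160.6, S_udd = 117.3, S_ddd = 85.74
Terminal payoffs (K − S): max(-126.7, 0) = 0, max(-67.55, 0) = 0, max(-24.33, 0) = 0, max(7.263, 0) = 7.263
Node uu (S = 169): V_uu = e^(−0.09)·[0.3500·0.0000 + 0.6500·0.0000] = 0.0000
Node ud (S = 123.5): V_ud = e^(−0.09)·[0.3500·0.0000 + 0.6500·0.0000] = 0.0000
Node dd (S = 90.25): V_dd = e^(−0.09)·[0.3500·0.0000 + 0.6500·7.2625] = 4.3142
Node u (S = 130): V_u = e^(−0.09)·[0.3500·0.0000 + 0.6500·0.0000] = 0.0000
Node d (S = 95): V_d = e^(−0.09)·[0.3500·0.0000 + 0.6500·4.3142] = 2.5628
Node 0 (S = 100): V_0 = e^(−0.09)·[0.3500·0.0000 + 0.6500·2.5628] = 1.5224

€1.52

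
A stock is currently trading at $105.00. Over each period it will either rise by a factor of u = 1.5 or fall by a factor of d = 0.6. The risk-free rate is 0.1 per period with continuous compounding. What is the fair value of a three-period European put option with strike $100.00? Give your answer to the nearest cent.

Risk-neutral probability p = (e^0.1 − 0.6)/(1.5 − 0.6) = 0.5052/0.9000 = 0.5613
Terminal stock prices: S_uuu = 354.4, S_uud = 141.8, S_udd = 56.7, S_ddd = 22.68
Terminal payoffs (K − S): max(-254.4, 0) = 0, max(-41.75, 0) = 0, max(43.3, 0) = 43.3, max(77.32, 0) = 77.32
Node uu (S = 236.2): V_uu = e^(−0.1)·[0.5613·0.0000 + 0.4387·0.0000] = 0.0000
Node ud (S = 94.5): V_ud = e^(−0.1)·[0.5613·0.0000 + 0.4387·43.3000] = 17.1880
Node dd (S = 37.8): V_dd = e^(−0.1)·[0.5613·43.3000 + 0.4387·77.3200] = 52.6837
Node u (S = 157.5): V_u = e^(−0.1)·[0.5613·0.0000 + 0.4387·17.1880] = 6.8228
Node d (S = 63): V_d = e^(−0.1)·[0.5613·17.1880 + 0.4387·52.6837] = 29.6424
Node 0 (S = 105): V_0 = e^(−0.1)·[0.5613·6.8228 + 0.4387·29.6424] = 15.2318

$15.23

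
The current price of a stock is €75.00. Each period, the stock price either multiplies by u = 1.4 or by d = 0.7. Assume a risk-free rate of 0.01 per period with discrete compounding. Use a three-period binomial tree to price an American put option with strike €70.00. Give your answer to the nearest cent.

Risk-neutral probability p = (1 + 0.01 − 0.7)/(1.4 − 0.7) = 0.3100/0.7000 = 0.4429
Terminal stock prices: S_uuu = 205.8, S_uud = 102.9, S_udd = 51.45, S_ddd = 25.72
Terminal payoffs (K − S): max(-135.8, 0) = 0, max(-32.9, 0) = 0, max(18.55, 0) = 18.55, max(44.28, 0) = 44.28
Node uu (S = 147): continuation = 1/1.01·[0.4429·0.0000 + 0.5571·0.0000] = 0.0000; exercise value = 0.0000 ≤ continuation, so V_uu = 0.0000
Node ud (S = 73.5): continuation = 1/1.01·[0.4429·0.0000 + 0.5571·18.5500] = 10.2327; exercise value = 0.0000 ≤ continuation, so V_ud = 10.2327
Node dd (S = 36.75): continuation = 1/1.01·[0.4429·18.5500 + 0.5571·44.2750] = 32.5569; exercise value = 33.2500 > continuation, so V_dd = 33.2500 (exercise)
Node u (S = 105): continuation = 1/1.01·[0.4429·0.0000 + 0.5571·10.2327] = 5.6446; exercise value = 0.0000 ≤ continuation, so V_u = 5.6446
Node d (S = 52.5): continuation = 1/1.01·[0.4429·10.2327 + 0.5571·33.2500] = 22.8283; exercise value = 17.5000 ≤ continuation, so V_d = 22.8283
Node 0 (S = 75): continuation = 1/1.01·[0.4429·5.6446 + 0.5571·22.8283] = 15.0677; exercise value = 0.0000 ≤ continuation, so V_0 = 15.0677

€15.07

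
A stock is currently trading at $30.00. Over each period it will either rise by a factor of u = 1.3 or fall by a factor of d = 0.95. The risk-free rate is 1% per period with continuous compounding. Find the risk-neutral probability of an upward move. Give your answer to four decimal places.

Risk-neutral probability p = (e^0.01 − 0.95)/(1.3 − 0.95) = 0.0601/0.3500 = 0.1716

p = 0.1716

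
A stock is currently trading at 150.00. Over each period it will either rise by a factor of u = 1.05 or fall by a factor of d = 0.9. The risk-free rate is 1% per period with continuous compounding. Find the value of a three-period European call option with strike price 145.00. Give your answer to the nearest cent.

12.58

Risk-neutral probability p = (e^0.01 − 0.9)/(1.05 − 0.9) = 0.1101/0.1500 = 0.7337
Terminal stock prices: S_uuu = 173.6, S_uud = 148.8, S_udd = 127.6, S_ddd = 109.4
Terminal payoffs (S − K): max(28.64, 0) = 28.64, max(3.838, 0) = 3.838, max(-17.42, 0) = 0, max(-35.65, 0) = 0
Node uu (S = 165.4): V_uu = e^(−0.01)·[0.7337·28.6438 + 0.2663·3.8375] = 21.8178
Node ud (S = 141.8): V_ud = e^(−0.01)·[0.7337·3.8375 + 0.2663·0.0000] = 2.7874
Node dd (S = 121.5): V_dd = e^(−0.01)·[0.7337·0.0000 + 0.2663·0.0000] = 0.0000
Node u (S = 157.5): V_u = e^(−0.01)·[0.7337·21.8178 + 0.2663·2.7874] = 16.5827
Node d (S = 135): V_d = e^(−0.01)·[0.7337·2.7874 + 0.2663·0.0000] = 2.0247
Node 0 (S = 150): V_0 = e^(−0.01)·[0.7337·16.5827 + 0.2663·2.0247] = 12.5790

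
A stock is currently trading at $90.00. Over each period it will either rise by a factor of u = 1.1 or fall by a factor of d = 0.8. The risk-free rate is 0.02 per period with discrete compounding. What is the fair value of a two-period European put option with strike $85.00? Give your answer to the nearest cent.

Risk-neutral probability p = (1 + 0.02 − 0.8)/(1.1 − 0.8) = 0.2200/0.3000 = 0.7333
Terminal stock prices: S_uu = 108.9, S_ud = 79.2, S_dd = 57.6
Terminal payoffs (K − S): max(-23.9, 0) = 0, max(5.8, 0) = 5.8, max(27.4, 0) = 27.4
Node u (S = 99): V_u = 1/1.02·[0.7333·0.0000 + 0.2667·5.8000] = 1.5163
Node d (S = 72): V_d = 1/1.02·[0.7333·5.8000 + 0.2667·27.4000] = 11.3333
Node 0 (S = 90): V_0 = 1/1.02·[0.7333·1.5163 + 0.2667·11.3333] = 4.0531

$4.05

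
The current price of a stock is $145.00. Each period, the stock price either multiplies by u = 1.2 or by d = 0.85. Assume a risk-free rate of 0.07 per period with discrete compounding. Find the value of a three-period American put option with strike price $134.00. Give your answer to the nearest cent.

Risk-neutral probability p = (1 + 0.07 − 0.85)/(1.2 − 0.85) = 0.2200/0.3500 = 0.6286
Terminal stock prices: S_uuu = 250.6, S_uud = 177.5, S_udd = 125.7, S_ddd = 89.05
Terminal payoffs (K − S): max(-116.6, 0) = 0, max(-43.48, 0) = 0, max(8.285, 0) = 8.285, max(44.95, 0) = 44.95
Node uu (S = 208.8): continuation = 1/1.07·[0.6286·0.0000 + 0.3714·0.0000] = 0.0000; exercise value = 0.0000 ≤ continuation, so V_uu = 0.0000
Node ud (S = 147.9): continuation = 1/1.07·[0.6286·0.0000 + 0.3714·8.2850] = 2.8760; exercise value = 0.0000 ≤ continuation, so V_ud = 2.8760
Node dd (S = 104.8): continuation = 1/1.07·[0.6286·8.2850 + 0.3714·44.9519] = 20.4711; exercise value = 29.2375 > continuation, so V_dd = 29.2375 (exercise)
Node u (S = 174): continuation = 1/1.07·[0.6286·0.0000 + 0.3714·2.8760] = 0.9983; exercise value = 0.0000 ≤ continuation, so V_u = 0.9983
Node d (S = 123.2): continuation = 1/1.07·[0.6286·2.8760 + 0.3714·29.2375] = 11.8387; exercise value = 10.7500 ≤ continuation, so V_d = 11.8387
Node 0 (S = 145): continuation = 1/1.07·[0.6286·0.9983 + 0.3714·11.8387] = 4.6960; exercise value = 0.0000 ≤ continuation, so V_0 = 4.6960

$4.70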